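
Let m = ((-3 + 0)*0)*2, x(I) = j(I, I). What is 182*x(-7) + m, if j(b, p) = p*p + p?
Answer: 7644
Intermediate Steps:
j(b, p) = p + p² (j(b, p) = p² + p = p + p²)
x(I) = I*(1 + I)
m = 0 (m = -3*0*2 = 0*2 = 0)
182*x(-7) + m = 182*(-7*(1 - 7)) + 0 = 182*(-7*(-6)) + 0 = 182*42 + 0 = 7644 + 0 = 7644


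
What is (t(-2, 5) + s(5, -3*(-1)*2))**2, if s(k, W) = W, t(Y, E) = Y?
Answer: 16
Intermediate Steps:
(t(-2, 5) + s(5, -3*(-1)*2))**2 = (-2 - 3*(-1)*2)**2 = (-2 + 3*2)**2 = (-2 + 6)**2 = 4**2 = 16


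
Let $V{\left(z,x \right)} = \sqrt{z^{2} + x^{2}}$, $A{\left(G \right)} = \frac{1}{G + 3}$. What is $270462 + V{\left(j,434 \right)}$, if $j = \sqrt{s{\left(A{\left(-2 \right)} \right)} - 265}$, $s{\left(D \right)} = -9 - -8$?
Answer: $270462 + \sqrt{188090} \approx 2.709 \cdot 10^{5}$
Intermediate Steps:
$A{\left(G \right)} = \frac{1}{3 + G}$
$s{\left(D \right)} = -1$ ($s{\left(D \right)} = -9 + 8 = -1$)
$j = i \sqrt{266}$ ($j = \sqrt{-1 - 265} = \sqrt{-266} = i \sqrt{266} \approx 16.31 i$)
$V{\left(z,x \right)} = \sqrt{x^{2} + z^{2}}$
$270462 + V{\left(j,434 \right)} = 270462 + \sqrt{434^{2} + \left(i \sqrt{266}\right)^{2}} = 270462 + \sqrt{188356 - 266} = 270462 + \sqrt{188090}$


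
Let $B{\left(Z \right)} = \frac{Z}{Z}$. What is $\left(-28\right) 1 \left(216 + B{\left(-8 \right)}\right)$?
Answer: $-6076$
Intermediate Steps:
$B{\left(Z \right)} = 1$
$\left(-28\right) 1 \left(216 + B{\left(-8 \right)}\right) = \left(-28\right) 1 \left(216 + 1\right) = \left(-28\right) 217 = -6076$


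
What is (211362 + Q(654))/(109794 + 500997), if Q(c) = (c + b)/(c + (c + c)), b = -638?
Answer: 207346130/599185971 ≈ 0.34605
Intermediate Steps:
Q(c) = (-638 + c)/(3*c) (Q(c) = (c - 638)/(c + (c + c)) = (-638 + c)/(c + 2*c) = (-638 + c)/((3*c)) = (-638 + c)*(1/(3*c)) = (-638 + c)/(3*c))
(211362 + Q(654))/(109794 + 500997) = (211362 + (⅓)*(-638 + 654)/654)/(109794 + 500997) = (211362 + (⅓)*(1/654)*16)/610791 = (211362 + 8/981)*(1/610791) = (207346130/981)*(1/610791) = 207346130/599185971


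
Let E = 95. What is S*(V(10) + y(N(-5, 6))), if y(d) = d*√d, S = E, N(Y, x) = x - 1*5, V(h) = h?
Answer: 1045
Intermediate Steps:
N(Y, x) = -5 + x (N(Y, x) = x - 5 = -5 + x)
S = 95
y(d) = d^(3/2)
S*(V(10) + y(N(-5, 6))) = 95*(10 + (-5 + 6)^(3/2)) = 95*(10 + 1^(3/2)) = 95*(10 + 1) = 95*11 = 1045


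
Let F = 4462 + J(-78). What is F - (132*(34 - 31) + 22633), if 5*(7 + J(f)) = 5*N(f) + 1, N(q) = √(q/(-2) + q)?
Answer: -92869/5 + I*√39 ≈ -18574.0 + 6.245*I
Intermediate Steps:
N(q) = √2*√q/2 (N(q) = √(q*(-½) + q) = √(-q/2 + q) = √(q/2) = √2*√q/2)
J(f) = -34/5 + √2*√f/2 (J(f) = -7 + (5*(√2*√f/2) + 1)/5 = -7 + (5*√2*√f/2 + 1)/5 = -7 + (1 + 5*√2*√f/2)/5 = -7 + (⅕ + √2*√f/2) = -34/5 + √2*√f/2)
F = 22276/5 + I*√39 (F = 4462 + (-34/5 + √2*√(-78)/2) = 4462 + (-34/5 + √2*(I*√78)/2) = 4462 + (-34/5 + I*√39) = 22276/5 + I*√39 ≈ 4455.2 + 6.245*I)
F - (132*(34 - 31) + 22633) = (22276/5 + I*√39) - (132*(34 - 31) + 22633) = (22276/5 + I*√39) - (132*3 + 22633) = (22276/5 + I*√39) - (396 + 22633) = (22276/5 + I*√39) - 1*23029 = (22276/5 + I*√39) - 23029 = -92869/5 + I*√39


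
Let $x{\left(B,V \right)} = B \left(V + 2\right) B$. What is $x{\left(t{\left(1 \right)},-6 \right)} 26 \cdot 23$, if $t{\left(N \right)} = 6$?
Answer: $-86112$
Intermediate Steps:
$x{\left(B,V \right)} = B^{2} \left(2 + V\right)$ ($x{\left(B,V \right)} = B \left(2 + V\right) B = B^{2} \left(2 + V\right)$)
$x{\left(t{\left(1 \right)},-6 \right)} 26 \cdot 23 = 6^{2} \left(2 - 6\right) 26 \cdot 23 = 36 \left(-4\right) 26 \cdot 23 = \left(-144\right) 26 \cdot 23 = \left(-3744\right) 23 = -86112$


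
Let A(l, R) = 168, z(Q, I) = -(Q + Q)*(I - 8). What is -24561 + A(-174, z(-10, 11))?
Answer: -24393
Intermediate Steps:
z(Q, I) = -2*Q*(-8 + I)
-24561 + A(-174, z(-10, 11)) = -24561 + 168 = -24393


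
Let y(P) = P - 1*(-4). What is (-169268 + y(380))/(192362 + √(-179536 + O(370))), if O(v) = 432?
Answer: -8121716002/9250829537 + 168884*I*√11194/9250829537 ≈ -0.87794 + 0.0019315*I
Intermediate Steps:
y(P) = 4 + P (y(P) = P + 4 = 4 + P)
(-169268 + y(380))/(192362 + √(-179536 + O(370))) = (-169268 + (4 + 380))/(192362 + √(-179536 + 432)) = (-169268 + 384)/(192362 + √(-179104)) = -168884/(192362 + 4*I*√11194)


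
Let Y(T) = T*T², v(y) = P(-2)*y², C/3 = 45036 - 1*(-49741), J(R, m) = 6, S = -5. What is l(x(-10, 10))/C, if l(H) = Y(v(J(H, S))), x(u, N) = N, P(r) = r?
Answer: -124416/94777 ≈ -1.3127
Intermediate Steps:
C = 284331 (C = 3*(45036 - 1*(-49741)) = 3*(45036 + 49741) = 3*94777 = 284331)
v(y) = -2*y²
Y(T) = T³
l(H) = -373248 (l(H) = (-2*6²)³ = (-2*36)³ = (-72)³ = -373248)
l(x(-10, 10))/C = -373248/284331 = -373248*1/284331 = -124416/94777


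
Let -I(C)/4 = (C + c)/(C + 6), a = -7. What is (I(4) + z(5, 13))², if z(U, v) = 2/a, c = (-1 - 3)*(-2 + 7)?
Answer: 45796/1225 ≈ 37.384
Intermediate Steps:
c = -20 (c = -4*5 = -20)
z(U, v) = -2/7 (z(U, v) = 2/(-7) = 2*(-⅐) = -2/7)
I(C) = -4*(-20 + C)/(6 + C) (I(C) = -4*(C - 20)/(C + 6) = -4*(-20 + C)/(6 + C))
(I(4) + z(5, 13))² = (4*(20 - 1*4)/(6 + 4) - 2/7)² = (4*(20 - 4)/10 - 2/7)² = (4*(⅒)*16 - 2/7)² = (32/5 - 2/7)² = (214/35)² = 45796/1225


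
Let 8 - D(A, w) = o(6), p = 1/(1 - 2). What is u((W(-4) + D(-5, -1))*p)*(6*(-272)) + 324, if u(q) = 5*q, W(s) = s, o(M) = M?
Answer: -15996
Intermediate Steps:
p = -1 (p = 1/(-1) = -1)
D(A, w) = 2 (D(A, w) = 8 - 1*6 = 8 - 6 = 2)
u((W(-4) + D(-5, -1))*p)*(6*(-272)) + 324 = (5*((-4 + 2)*(-1)))*(6*(-272)) + 324 = (5*(-2*(-1)))*(-1632) + 324 = (5*2)*(-1632) + 324 = 10*(-1632) + 324 = -16320 + 324 = -15996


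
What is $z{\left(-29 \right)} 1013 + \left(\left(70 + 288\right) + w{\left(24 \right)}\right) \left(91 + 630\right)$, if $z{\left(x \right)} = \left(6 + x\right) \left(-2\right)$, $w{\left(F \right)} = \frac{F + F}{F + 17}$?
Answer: $\frac{12527964}{41} \approx 3.0556 \cdot 10^{5}$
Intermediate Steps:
$w{\left(F \right)} = \frac{2 F}{17 + F}$
$z{\left(x \right)} = -12 - 2 x$
$z{\left(-29 \right)} 1013 + \left(\left(70 + 288\right) + w{\left(24 \right)}\right) \left(91 + 630\right) = \left(-12 - -58\right) 1013 + \left(\left(70 + 288\right) + 2 \cdot 24 \frac{1}{17 + 24}\right) \left(91 + 630\right) = \left(-12 + 58\right) 1013 + \left(358 + 2 \cdot 24 \cdot \frac{1}{41}\right) 721 = 46 \cdot 1013 + \left(358 + 2 \cdot 24 \cdot \frac{1}{41}\right) 721 = 46598 + \left(358 + \frac{48}{41}\right) 721 = 46598 + \frac{14726}{41} \cdot 721 = 46598 + \frac{10617446}{41} = \frac{12527964}{41}$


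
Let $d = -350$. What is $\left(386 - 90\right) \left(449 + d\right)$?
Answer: $29304$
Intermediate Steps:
$\left(386 - 90\right) \left(449 + d\right) = \left(386 - 90\right) \left(449 - 350\right) = 296 \cdot 99 = 29304$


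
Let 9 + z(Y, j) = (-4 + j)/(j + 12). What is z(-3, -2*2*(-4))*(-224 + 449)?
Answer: -13500/7 ≈ -1928.6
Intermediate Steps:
z(Y, j) = -9 + (-4 + j)/(12 + j) (z(Y, j) = -9 + (-4 + j)/(j + 12) = -9 + (-4 + j)/(12 + j))
z(-3, -2*2*(-4))*(-224 + 449) = (8*(-14 - (-2*2)*(-4))/(12 - 2*2*(-4)))*(-224 + 449) = (8*(-14 - (-4)*(-4))/(12 - 4*(-4)))*225 = (8*(-14 - 1*16)/(12 + 16))*225 = (8*(-14 - 16)/28)*225 = (8*(1/28)*(-30))*225 = -60/7*225 = -13500/7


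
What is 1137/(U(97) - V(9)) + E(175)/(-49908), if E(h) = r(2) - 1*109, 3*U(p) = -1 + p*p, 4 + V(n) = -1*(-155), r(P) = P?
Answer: 19021597/49658460 ≈ 0.38305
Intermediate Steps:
V(n) = 151 (V(n) = -4 - 1*(-155) = -4 + 155 = 151)
U(p) = -⅓ + p²/3 (U(p) = (-1 + p*p)/3 = (-1 + p²)/3 = -⅓ + p²/3)
E(h) = -107 (E(h) = 2 - 1*109 = 2 - 109 = -107)
1137/(U(97) - V(9)) + E(175)/(-49908) = 1137/((-⅓ + (⅓)*97²) - 1*151) - 107/(-49908) = 1137/((-⅓ + (⅓)*9409) - 151) - 107*(-1/49908) = 1137/((-⅓ + 9409/3) - 151) + 107/49908 = 1137/(3136 - 151) + 107/49908 = 1137/2985 + 107/49908 = 1137*(1/2985) + 107/49908 = 379/995 + 107/49908 = 19021597/49658460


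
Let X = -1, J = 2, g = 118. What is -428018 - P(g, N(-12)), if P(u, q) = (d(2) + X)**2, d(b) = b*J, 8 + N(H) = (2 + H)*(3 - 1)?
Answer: -428027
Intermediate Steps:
N(H) = -4 + 2*H (N(H) = -8 + (2 + H)*(3 - 1) = -8 + (2 + H)*2 = -8 + (4 + 2*H) = -4 + 2*H)
d(b) = 2*b (d(b) = b*2 = 2*b)
P(u, q) = 9 (P(u, q) = (2*2 - 1)**2 = (4 - 1)**2 = 3**2 = 9)
-428018 - P(g, N(-12)) = -428018 - 1*9 = -428018 - 9 = -428027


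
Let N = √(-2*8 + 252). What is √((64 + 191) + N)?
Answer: √(255 + 2*√59) ≈ 16.443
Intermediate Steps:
N = 2*√59 (N = √(-16 + 252) = √236 = 2*√59 ≈ 15.362)
√((64 + 191) + N) = √((64 + 191) + 2*√59) = √(255 + 2*√59)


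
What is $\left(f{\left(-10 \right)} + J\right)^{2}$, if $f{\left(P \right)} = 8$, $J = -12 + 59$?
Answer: $3025$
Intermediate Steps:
$J = 47$
$\left(f{\left(-10 \right)} + J\right)^{2} = \left(8 + 47\right)^{2} = 55^{2} = 3025$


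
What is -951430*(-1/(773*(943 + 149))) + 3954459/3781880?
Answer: 1734054050411/798086354520 ≈ 2.1728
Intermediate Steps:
-951430*(-1/(773*(943 + 149))) + 3954459/3781880 = -951430/((-773*1092)) + 3954459*(1/3781880) = -951430/(-844116) + 3954459/3781880 = -951430*(-1/844116) + 3954459/3781880 = 475715/422058 + 3954459/3781880 = 1734054050411/798086354520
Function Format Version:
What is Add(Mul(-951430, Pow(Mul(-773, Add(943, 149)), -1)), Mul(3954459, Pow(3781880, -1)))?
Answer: Rational(1734054050411, 798086354520) ≈ 2.1728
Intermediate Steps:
Add(Mul(-951430, Pow(Mul(-773, Add(943, 149)), -1)), Mul(3954459, Pow(3781880, -1))) = Add(Mul(-951430, Pow(Mul(-773, 1092), -1)), Mul(3954459, Rational(1, 3781880))) = Add(Mul(-951430, Pow(-844116, -1)), Rational(3954459, 3781880)) = Add(Mul(-951430, Rational(-1, 844116)), Rational(3954459, 3781880)) = Add(Rational(475715, 422058), Rational(3954459, 3781880)) = Rational(1734054050411, 798086354520)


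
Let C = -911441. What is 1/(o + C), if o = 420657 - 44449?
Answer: -1/535233 ≈ -1.8683e-6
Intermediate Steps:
o = 376208
1/(o + C) = 1/(376208 - 911441) = 1/(-535233) = -1/535233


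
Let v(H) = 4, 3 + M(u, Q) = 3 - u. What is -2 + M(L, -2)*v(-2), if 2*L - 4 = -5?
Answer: 0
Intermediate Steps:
L = -½ (L = 2 + (½)*(-5) = 2 - 5/2 = -½ ≈ -0.50000)
M(u, Q) = -u (M(u, Q) = -3 + (3 - u) = -u)
-2 + M(L, -2)*v(-2) = -2 - 1*(-½)*4 = -2 + (½)*4 = -2 + 2 = 0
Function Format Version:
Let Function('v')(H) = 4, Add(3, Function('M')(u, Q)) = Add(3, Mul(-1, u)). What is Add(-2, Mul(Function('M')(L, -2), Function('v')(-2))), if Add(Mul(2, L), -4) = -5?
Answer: 0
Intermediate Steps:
L = Rational(-1, 2) (L = Add(2, Mul(Rational(1, 2), -5)) = Add(2, Rational(-5, 2)) = Rational(-1, 2) ≈ -0.50000)
Function('M')(u, Q) = Mul(-1, u) (Function('M')(u, Q) = Add(-3, Add(3, Mul(-1, u))) = Mul(-1, u))
Add(-2, Mul(Function('M')(L, -2), Function('v')(-2))) = Add(-2, Mul(Mul(-1, Rational(-1, 2)), 4)) = Add(-2, Mul(Rational(1, 2), 4)) = Add(-2, 2) = 0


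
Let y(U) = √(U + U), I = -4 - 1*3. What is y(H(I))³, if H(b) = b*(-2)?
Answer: 56*√7 ≈ 148.16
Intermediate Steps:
I = -7 (I = -4 - 3 = -7)
H(b) = -2*b
y(U) = √2*√U (y(U) = √(2*U) = √2*√U)
y(H(I))³ = (√2*√(-2*(-7)))³ = (√2*√14)³ = (2*√7)³ = 56*√7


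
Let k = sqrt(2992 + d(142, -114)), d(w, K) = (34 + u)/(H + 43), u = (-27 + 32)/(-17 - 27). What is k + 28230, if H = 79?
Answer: 28230 + sqrt(21555938074)/2684 ≈ 28285.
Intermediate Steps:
u = -5/44 (u = 5/(-44) = 5*(-1/44) = -5/44 ≈ -0.11364)
d(w, K) = 1491/5368 (d(w, K) = (34 - 5/44)/(79 + 43) = (1491/44)/122 = (1491/44)*(1/122) = 1491/5368)
k = sqrt(21555938074)/2684 (k = sqrt(2992 + 1491/5368) = sqrt(16062547/5368) = sqrt(21555938074)/2684 ≈ 54.702)
k + 28230 = sqrt(21555938074)/2684 + 28230 = 28230 + sqrt(21555938074)/2684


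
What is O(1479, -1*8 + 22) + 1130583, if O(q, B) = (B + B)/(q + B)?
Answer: 1687960447/1493 ≈ 1.1306e+6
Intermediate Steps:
O(q, B) = 2*B/(B + q) (O(q, B) = (2*B)/(B + q) = 2*B/(B + q))
O(1479, -1*8 + 22) + 1130583 = 2*(-1*8 + 22)/((-1*8 + 22) + 1479) + 1130583 = 2*(-8 + 22)/((-8 + 22) + 1479) + 1130583 = 2*14/(14 + 1479) + 1130583 = 2*14/1493 + 1130583 = 2*14*(1/1493) + 1130583 = 28/1493 + 1130583 = 1687960447/1493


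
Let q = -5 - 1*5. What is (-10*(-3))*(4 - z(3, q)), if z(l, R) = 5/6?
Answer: 95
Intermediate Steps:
q = -10 (q = -5 - 5 = -10)
z(l, R) = ⅚ (z(l, R) = 5*(⅙) = ⅚)
(-10*(-3))*(4 - z(3, q)) = (-10*(-3))*(4 - 1*⅚) = 30*(4 - ⅚) = 30*(19/6) = 95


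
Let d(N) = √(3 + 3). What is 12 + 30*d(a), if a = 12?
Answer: 12 + 30*√6 ≈ 85.485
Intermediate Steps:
d(N) = √6
12 + 30*d(a) = 12 + 30*√6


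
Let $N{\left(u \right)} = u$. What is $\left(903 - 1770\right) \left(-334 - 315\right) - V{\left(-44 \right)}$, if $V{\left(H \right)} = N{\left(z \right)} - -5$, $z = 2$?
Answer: $562676$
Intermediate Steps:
$V{\left(H \right)} = 7$ ($V{\left(H \right)} = 2 - -5 = 2 + 5 = 7$)
$\left(903 - 1770\right) \left(-334 - 315\right) - V{\left(-44 \right)} = \left(903 - 1770\right) \left(-334 - 315\right) - 7 = \left(-867\right) \left(-649\right) - 7 = 562683 - 7 = 562676$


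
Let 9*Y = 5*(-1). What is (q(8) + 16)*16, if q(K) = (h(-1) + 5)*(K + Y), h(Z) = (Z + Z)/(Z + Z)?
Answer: 2912/3 ≈ 970.67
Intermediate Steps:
h(Z) = 1 (h(Z) = (2*Z)/((2*Z)) = (2*Z)*(1/(2*Z)) = 1)
Y = -5/9 (Y = (5*(-1))/9 = (⅑)*(-5) = -5/9 ≈ -0.55556)
q(K) = -10/3 + 6*K (q(K) = (1 + 5)*(K - 5/9) = 6*(-5/9 + K) = -10/3 + 6*K)
(q(8) + 16)*16 = ((-10/3 + 6*8) + 16)*16 = ((-10/3 + 48) + 16)*16 = (134/3 + 16)*16 = (182/3)*16 = 2912/3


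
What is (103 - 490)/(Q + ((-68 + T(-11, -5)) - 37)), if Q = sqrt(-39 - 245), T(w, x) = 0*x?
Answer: 945/263 + 18*I*sqrt(71)/263 ≈ 3.5932 + 0.57669*I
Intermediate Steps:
T(w, x) = 0
Q = 2*I*sqrt(71) (Q = sqrt(-284) = 2*I*sqrt(71) ≈ 16.852*I)
(103 - 490)/(Q + ((-68 + T(-11, -5)) - 37)) = (103 - 490)/(2*I*sqrt(71) + ((-68 + 0) - 37)) = -387/(2*I*sqrt(71) + (-68 - 37)) = -387/(2*I*sqrt(71) - 105) = -387/(-105 + 2*I*sqrt(71))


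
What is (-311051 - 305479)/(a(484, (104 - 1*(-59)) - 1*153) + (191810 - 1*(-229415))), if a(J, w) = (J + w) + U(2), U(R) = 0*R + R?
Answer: -616530/421721 ≈ -1.4619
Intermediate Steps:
U(R) = R (U(R) = 0 + R = R)
a(J, w) = 2 + J + w (a(J, w) = (J + w) + 2 = 2 + J + w)
(-311051 - 305479)/(a(484, (104 - 1*(-59)) - 1*153) + (191810 - 1*(-229415))) = (-311051 - 305479)/((2 + 484 + ((104 - 1*(-59)) - 1*153)) + (191810 - 1*(-229415))) = -616530/((2 + 484 + ((104 + 59) - 153)) + (191810 + 229415)) = -616530/((2 + 484 + (163 - 153)) + 421225) = -616530/((2 + 484 + 10) + 421225) = -616530/(496 + 421225) = -616530/421721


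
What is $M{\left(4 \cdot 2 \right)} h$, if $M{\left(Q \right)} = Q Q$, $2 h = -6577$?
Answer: $-210464$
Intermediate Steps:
$h = - \frac{6577}{2}$ ($h = \frac{1}{2} \left(-6577\right) = - \frac{6577}{2} \approx -3288.5$)
$M{\left(Q \right)} = Q^{2}$
$M{\left(4 \cdot 2 \right)} h = \left(4 \cdot 2\right)^{2} \left(- \frac{6577}{2}\right) = 8^{2} \left(- \frac{6577}{2}\right) = 64 \left(- \frac{6577}{2}\right) = -210464$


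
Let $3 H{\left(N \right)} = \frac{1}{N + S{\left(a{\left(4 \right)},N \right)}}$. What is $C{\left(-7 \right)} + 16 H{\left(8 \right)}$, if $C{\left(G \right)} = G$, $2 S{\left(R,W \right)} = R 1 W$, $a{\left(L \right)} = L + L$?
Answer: $- \frac{103}{15} \approx -6.8667$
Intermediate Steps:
$a{\left(L \right)} = 2 L$
$S{\left(R,W \right)} = \frac{R W}{2}$ ($S{\left(R,W \right)} = \frac{R 1 W}{2} = \frac{R W}{2}$)
$H{\left(N \right)} = \frac{1}{15 N}$ ($H{\left(N \right)} = \frac{1}{3 \left(N + \frac{2 \cdot 4 N}{2}\right)} = \frac{1}{3 \left(N + \frac{1}{2} \cdot 8 N\right)} = \frac{1}{3 \left(N + 4 N\right)} = \frac{1}{3 \cdot 5 N} = \frac{\frac{1}{5} \frac{1}{N}}{3} = \frac{1}{15 N}$)
$C{\left(-7 \right)} + 16 H{\left(8 \right)} = -7 + 16 \frac{1}{15 \cdot 8} = -7 + 16 \cdot \frac{1}{15} \cdot \frac{1}{8} = -7 + 16 \cdot \frac{1}{120} = -7 + \frac{2}{15} = - \frac{103}{15}$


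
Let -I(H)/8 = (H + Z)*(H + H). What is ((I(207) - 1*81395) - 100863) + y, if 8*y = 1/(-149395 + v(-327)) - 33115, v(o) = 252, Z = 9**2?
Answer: -680243236431/596572 ≈ -1.1403e+6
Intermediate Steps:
Z = 81
I(H) = -16*H*(81 + H) (I(H) = -8*(H + 81)*(H + H) = -8*(81 + H)*2*H = -16*H*(81 + H))
y = -2469435223/596572 (y = (1/(-149395 + 252) - 33115)/8 = (1/(-149143) - 33115)/8 = (-1/149143 - 33115)/8 = (1/8)*(-4938870446/149143) = -2469435223/596572 ≈ -4139.4)
((I(207) - 1*81395) - 100863) + y = ((-16*207*(81 + 207) - 1*81395) - 100863) - 2469435223/596572 = ((-16*207*288 - 81395) - 100863) - 2469435223/596572 = ((-953856 - 81395) - 100863) - 2469435223/596572 = (-1035251 - 100863) - 2469435223/596572 = -1136114 - 2469435223/596572 = -680243236431/596572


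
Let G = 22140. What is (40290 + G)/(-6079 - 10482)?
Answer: -62430/16561 ≈ -3.7697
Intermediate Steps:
(40290 + G)/(-6079 - 10482) = (40290 + 22140)/(-6079 - 10482) = 62430/(-16561) = 62430*(-1/16561) = -62430/16561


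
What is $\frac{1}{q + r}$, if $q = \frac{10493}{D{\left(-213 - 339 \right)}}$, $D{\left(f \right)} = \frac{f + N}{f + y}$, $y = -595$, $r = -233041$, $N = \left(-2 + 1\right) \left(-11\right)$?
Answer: $- \frac{541}{114039710} \approx -4.744 \cdot 10^{-6}$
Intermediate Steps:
$N = 11$ ($N = \left(-1\right) \left(-11\right) = 11$)
$D{\left(f \right)} = \frac{11 + f}{-595 + f}$ ($D{\left(f \right)} = \frac{f + 11}{f - 595} = \frac{11 + f}{-595 + f}$)
$q = \frac{12035471}{541}$ ($q = \frac{10493}{\frac{1}{-595 - 552} \left(11 - 552\right)} = \frac{10493}{\frac{1}{-1147} \left(-541\right)} = \frac{10493}{\left(- \frac{1}{1147}\right) \left(-541\right)} = \frac{10493}{\frac{541}{1147}} = 10493 \cdot \frac{1147}{541} = \frac{12035471}{541} \approx 22247.0$)
$\frac{1}{q + r} = \frac{1}{\frac{12035471}{541} - 233041} = \frac{1}{- \frac{114039710}{541}} = - \frac{541}{114039710}$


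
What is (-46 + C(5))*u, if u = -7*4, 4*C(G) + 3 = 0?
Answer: 1309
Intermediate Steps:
C(G) = -3/4 (C(G) = -3/4 + (1/4)*0 = -3/4 + 0 = -3/4)
u = -28
(-46 + C(5))*u = (-46 - 3/4)*(-28) = -187/4*(-28) = 1309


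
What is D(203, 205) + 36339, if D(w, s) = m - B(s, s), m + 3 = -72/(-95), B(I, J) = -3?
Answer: 3452277/95 ≈ 36340.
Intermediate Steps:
m = -213/95 (m = -3 - 72/(-95) = -3 - 72*(-1/95) = -3 + 72/95 = -213/95 ≈ -2.2421)
D(w, s) = 72/95 (D(w, s) = -213/95 - 1*(-3) = -213/95 + 3 = 72/95)
D(203, 205) + 36339 = 72/95 + 36339 = 3452277/95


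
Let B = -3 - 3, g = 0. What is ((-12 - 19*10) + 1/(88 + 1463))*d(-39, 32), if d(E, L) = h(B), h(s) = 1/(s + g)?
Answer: 313301/9306 ≈ 33.667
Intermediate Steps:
B = -6
h(s) = 1/s (h(s) = 1/(s + 0) = 1/s)
d(E, L) = -⅙ (d(E, L) = 1/(-6) = -⅙)
((-12 - 19*10) + 1/(88 + 1463))*d(-39, 32) = ((-12 - 19*10) + 1/(88 + 1463))*(-⅙) = ((-12 - 190) + 1/1551)*(-⅙) = (-202 + 1/1551)*(-⅙) = -313301/1551*(-⅙) = 313301/9306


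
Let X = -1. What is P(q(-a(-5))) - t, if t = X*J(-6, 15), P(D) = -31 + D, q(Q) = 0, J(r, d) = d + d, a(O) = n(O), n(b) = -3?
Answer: -1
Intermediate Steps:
a(O) = -3
J(r, d) = 2*d
t = -30 (t = -2*15 = -1*30 = -30)
P(q(-a(-5))) - t = (-31 + 0) - 1*(-30) = -31 + 30 = -1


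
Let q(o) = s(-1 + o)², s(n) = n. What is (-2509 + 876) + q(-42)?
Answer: 216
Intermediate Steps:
q(o) = (-1 + o)²
(-2509 + 876) + q(-42) = (-2509 + 876) + (-1 - 42)² = -1633 + (-43)² = -1633 + 1849 = 216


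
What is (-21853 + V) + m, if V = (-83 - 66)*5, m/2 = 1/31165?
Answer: -704266668/31165 ≈ -22598.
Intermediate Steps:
m = 2/31165 ≈ 6.4175e-5
V = -745 (V = -149*5 = -745)
(-21853 + V) + m = (-21853 - 745) + 2/31165 = -22598 + 2/31165 = -704266668/31165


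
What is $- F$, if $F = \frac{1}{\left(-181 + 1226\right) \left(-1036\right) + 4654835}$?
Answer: $- \frac{1}{3572215} \approx -2.7994 \cdot 10^{-7}$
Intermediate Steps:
$F = \frac{1}{3572215}$ ($F = \frac{1}{1045 \left(-1036\right) + 4654835} = \frac{1}{-1082620 + 4654835} = \frac{1}{3572215} \approx 2.7994 \cdot 10^{-7}$)
$- F = \left(-1\right) \frac{1}{3572215} = - \frac{1}{3572215}$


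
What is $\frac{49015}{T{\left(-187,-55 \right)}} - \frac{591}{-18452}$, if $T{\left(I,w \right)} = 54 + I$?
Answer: $- \frac{129192311}{350588} \approx -368.5$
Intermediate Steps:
$\frac{49015}{T{\left(-187,-55 \right)}} - \frac{591}{-18452} = \frac{49015}{54 - 187} - \frac{591}{-18452} = \frac{49015}{-133} - - \frac{591}{18452} = 49015 \left(- \frac{1}{133}\right) + \frac{591}{18452} = - \frac{49015}{133} + \frac{591}{18452} = - \frac{129192311}{350588}$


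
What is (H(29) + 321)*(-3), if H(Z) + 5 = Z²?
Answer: -3471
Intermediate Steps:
H(Z) = -5 + Z²
(H(29) + 321)*(-3) = ((-5 + 29²) + 321)*(-3) = ((-5 + 841) + 321)*(-3) = (836 + 321)*(-3) = 1157*(-3) = -3471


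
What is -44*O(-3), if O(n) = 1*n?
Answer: 132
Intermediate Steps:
O(n) = n
-44*O(-3) = -44*(-3) = 132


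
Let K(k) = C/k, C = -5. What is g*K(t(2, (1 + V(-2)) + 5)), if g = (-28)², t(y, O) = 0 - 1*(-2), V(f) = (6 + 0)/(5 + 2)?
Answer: -1960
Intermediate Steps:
V(f) = 6/7
t(y, O) = 2 (t(y, O) = 0 + 2 = 2)
K(k) = -5/k
g = 784
g*K(t(2, (1 + V(-2)) + 5)) = 784*(-5/2) = -1960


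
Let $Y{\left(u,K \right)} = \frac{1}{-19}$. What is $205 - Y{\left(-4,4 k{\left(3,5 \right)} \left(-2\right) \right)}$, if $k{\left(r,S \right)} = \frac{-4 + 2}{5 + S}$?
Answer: $\frac{3896}{19} \approx 205.05$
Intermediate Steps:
$k{\left(r,S \right)} = - \frac{2}{5 + S}$
$Y{\left(u,K \right)} = - \frac{1}{19}$
$205 - Y{\left(-4,4 k{\left(3,5 \right)} \left(-2\right) \right)} = 205 - - \frac{1}{19} = 205 + \frac{1}{19} = \frac{3896}{19}$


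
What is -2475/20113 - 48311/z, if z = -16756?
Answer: 930208043/337013428 ≈ 2.7602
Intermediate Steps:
-2475/20113 - 48311/z = -2475/20113 - 48311/(-16756) = -2475*1/20113 - 48311*(-1/16756) = -2475/20113 + 48311/16756 = 930208043/337013428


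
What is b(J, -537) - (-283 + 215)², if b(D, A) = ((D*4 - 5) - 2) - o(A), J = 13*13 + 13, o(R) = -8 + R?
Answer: -3358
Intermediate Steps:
J = 182 (J = 169 + 13 = 182)
b(D, A) = 1 - A + 4*D (b(D, A) = ((D*4 - 5) - 2) - (-8 + A) = ((4*D - 5) - 2) + (8 - A) = ((-5 + 4*D) - 2) + (8 - A) = (-7 + 4*D) + (8 - A) = 1 - A + 4*D)
b(J, -537) - (-283 + 215)² = (1 - 1*(-537) + 4*182) - (-283 + 215)² = (1 + 537 + 728) - 1*(-68)² = 1266 - 1*4624 = 1266 - 4624 = -3358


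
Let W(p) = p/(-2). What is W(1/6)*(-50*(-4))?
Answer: -50/3 ≈ -16.667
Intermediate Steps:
W(p) = -p/2 (W(p) = p*(-½) = -p/2)
W(1/6)*(-50*(-4)) = (-½/6)*(-50*(-4)) = -½*⅙*200 = -1/12*200 = -50/3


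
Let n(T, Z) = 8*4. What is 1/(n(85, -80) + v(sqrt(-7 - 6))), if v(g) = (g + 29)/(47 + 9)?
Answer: 7284/236861 - 4*I*sqrt(13)/236861 ≈ 0.030752 - 6.0889e-5*I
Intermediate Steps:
n(T, Z) = 32
v(g) = 29/56 + g/56 (v(g) = (29 + g)/56 = (29 + g)*(1/56) = 29/56 + g/56)
1/(n(85, -80) + v(sqrt(-7 - 6))) = 1/(32 + (29/56 + sqrt(-7 - 6)/56)) = 1/(32 + (29/56 + sqrt(-13)/56)) = 1/(32 + (29/56 + (I*sqrt(13))/56)) = 1/(32 + (29/56 + I*sqrt(13)/56)) = 1/(1821/56 + I*sqrt(13)/56)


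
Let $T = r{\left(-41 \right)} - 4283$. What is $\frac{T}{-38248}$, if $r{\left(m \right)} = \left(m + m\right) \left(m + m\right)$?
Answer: $- \frac{2441}{38248} \approx -0.06382$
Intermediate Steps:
$r{\left(m \right)} = 4 m^{2}$ ($r{\left(m \right)} = 2 m 2 m = 4 m^{2}$)
$T = 2441$ ($T = 4 \left(-41\right)^{2} - 4283 = 4 \cdot 1681 - 4283 = 6724 - 4283 = 2441$)
$\frac{T}{-38248} = \frac{2441}{-38248} = 2441 \left(- \frac{1}{38248}\right) = - \frac{2441}{38248}$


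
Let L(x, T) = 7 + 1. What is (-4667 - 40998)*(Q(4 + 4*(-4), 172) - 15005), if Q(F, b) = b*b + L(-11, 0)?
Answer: -666115355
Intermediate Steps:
L(x, T) = 8
Q(F, b) = 8 + b² (Q(F, b) = b*b + 8 = b² + 8 = 8 + b²)
(-4667 - 40998)*(Q(4 + 4*(-4), 172) - 15005) = (-4667 - 40998)*((8 + 172²) - 15005) = -45665*((8 + 29584) - 15005) = -45665*(29592 - 15005) = -45665*14587 = -666115355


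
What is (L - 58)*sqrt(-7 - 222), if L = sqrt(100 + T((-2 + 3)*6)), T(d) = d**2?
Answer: 2*I*sqrt(229)*(-29 + sqrt(34)) ≈ -701.22*I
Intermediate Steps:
L = 2*sqrt(34) (L = sqrt(100 + ((-2 + 3)*6)**2) = sqrt(100 + (1*6)**2) = sqrt(100 + 6**2) = sqrt(100 + 36) = sqrt(136) = 2*sqrt(34) ≈ 11.662)
(L - 58)*sqrt(-7 - 222) = (2*sqrt(34) - 58)*sqrt(-7 - 222) = (-58 + 2*sqrt(34))*sqrt(-229) = (-58 + 2*sqrt(34))*(I*sqrt(229)) = I*sqrt(229)*(-58 + 2*sqrt(34))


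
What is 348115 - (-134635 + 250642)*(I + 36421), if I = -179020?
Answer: 16542830308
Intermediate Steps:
348115 - (-134635 + 250642)*(I + 36421) = 348115 - (-134635 + 250642)*(-179020 + 36421) = 348115 - 116007*(-142599) = 348115 - 1*(-16542482193) = 348115 + 16542482193 = 16542830308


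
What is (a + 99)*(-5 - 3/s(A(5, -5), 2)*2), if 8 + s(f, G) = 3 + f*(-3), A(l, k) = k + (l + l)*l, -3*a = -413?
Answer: -24637/21 ≈ -1173.2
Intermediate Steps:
a = 413/3 (a = -1/3*(-413) = 413/3 ≈ 137.67)
A(l, k) = k + 2*l**2 (A(l, k) = k + (2*l)*l = k + 2*l**2)
s(f, G) = -5 - 3*f (s(f, G) = -8 + (3 + f*(-3)) = -8 + (3 - 3*f) = -5 - 3*f)
(a + 99)*(-5 - 3/s(A(5, -5), 2)*2) = (413/3 + 99)*(-5 - 3/(-5 - 3*(-5 + 2*5**2))*2) = 710*(-5 - 3/(-5 - 3*(-5 + 2*25))*2)/3 = 710*(-5 - 3/(-5 - 3*(-5 + 50))*2)/3 = 710*(-5 - 3/(-5 - 3*45)*2)/3 = 710*(-5 - 3/(-5 - 135)*2)/3 = 710*(-5 - 3/(-140)*2)/3 = 710*(-5 - 3*(-1/140)*2)/3 = 710*(-5 + (3/140)*2)/3 = 710*(-5 + 3/70)/3 = (710/3)*(-347/70) = -24637/21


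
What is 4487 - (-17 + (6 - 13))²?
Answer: 3911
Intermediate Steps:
4487 - (-17 + (6 - 13))² = 4487 - (-17 - 7)² = 4487 - 1*(-24)² = 4487 - 1*576 = 4487 - 576 = 3911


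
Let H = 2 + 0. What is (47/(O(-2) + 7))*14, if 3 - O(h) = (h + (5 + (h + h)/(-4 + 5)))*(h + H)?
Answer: 329/5 ≈ 65.800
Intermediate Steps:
H = 2
O(h) = 3 - (2 + h)*(5 + 3*h) (O(h) = 3 - (h + (5 + (h + h)/(-4 + 5)))*(h + 2) = 3 - (h + (5 + (2*h)/1))*(2 + h) = 3 - (h + (5 + (2*h)*1))*(2 + h) = 3 - (h + (5 + 2*h))*(2 + h) = 3 - (5 + 3*h)*(2 + h) = 3 - (2 + h)*(5 + 3*h))
(47/(O(-2) + 7))*14 = (47/((-7 - 11*(-2) - 3*(-2)²) + 7))*14 = (47/((-7 + 22 - 3*4) + 7))*14 = (47/((-7 + 22 - 12) + 7))*14 = (47/(3 + 7))*14 = (47/10)*14 = 329/5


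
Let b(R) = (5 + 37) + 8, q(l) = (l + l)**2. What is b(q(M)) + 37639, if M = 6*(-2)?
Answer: 37689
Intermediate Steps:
M = -12
q(l) = 4*l**2 (q(l) = (2*l)**2 = 4*l**2)
b(R) = 50 (b(R) = 42 + 8 = 50)
b(q(M)) + 37639 = 50 + 37639 = 37689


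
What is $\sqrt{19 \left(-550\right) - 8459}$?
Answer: $3 i \sqrt{2101} \approx 137.51 i$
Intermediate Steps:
$\sqrt{19 \left(-550\right) - 8459} = \sqrt{-10450 - 8459} = \sqrt{-18909} = 3 i \sqrt{2101}$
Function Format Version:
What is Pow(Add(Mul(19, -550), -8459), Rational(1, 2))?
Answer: Mul(3, I, Pow(2101, Rational(1, 2))) ≈ Mul(137.51, I)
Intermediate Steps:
Pow(Add(Mul(19, -550), -8459), Rational(1, 2)) = Pow(Add(-10450, -8459), Rational(1, 2)) = Pow(-18909, Rational(1, 2)) = Mul(3, I, Pow(2101, Rational(1, 2)))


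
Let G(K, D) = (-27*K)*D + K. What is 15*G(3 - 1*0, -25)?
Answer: 30420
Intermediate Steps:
G(K, D) = K - 27*D*K (G(K, D) = -27*D*K + K = K - 27*D*K)
15*G(3 - 1*0, -25) = 15*((3 - 1*0)*(1 - 27*(-25))) = 15*((3 + 0)*(1 + 675)) = 15*(3*676) = 15*2028 = 30420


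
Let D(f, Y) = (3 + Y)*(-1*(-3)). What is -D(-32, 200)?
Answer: -609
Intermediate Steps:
D(f, Y) = 9 + 3*Y (D(f, Y) = (3 + Y)*3 = 9 + 3*Y)
-D(-32, 200) = -(9 + 3*200) = -(9 + 600) = -1*609 = -609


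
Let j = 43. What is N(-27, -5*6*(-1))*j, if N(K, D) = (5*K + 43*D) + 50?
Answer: 51815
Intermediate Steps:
N(K, D) = 50 + 5*K + 43*D
N(-27, -5*6*(-1))*j = (50 + 5*(-27) + 43*(-5*6*(-1)))*43 = (50 - 135 + 43*(-30*(-1)))*43 = (50 - 135 + 43*30)*43 = (50 - 135 + 1290)*43 = 1205*43 = 51815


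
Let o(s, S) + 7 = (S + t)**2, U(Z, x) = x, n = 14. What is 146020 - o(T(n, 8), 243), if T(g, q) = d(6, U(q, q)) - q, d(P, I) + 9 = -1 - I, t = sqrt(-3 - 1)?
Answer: 86982 - 972*I ≈ 86982.0 - 972.0*I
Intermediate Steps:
t = 2*I (t = sqrt(-4) = 2*I ≈ 2.0*I)
d(P, I) = -10 - I (d(P, I) = -9 + (-1 - I) = -10 - I)
T(g, q) = -10 - 2*q (T(g, q) = (-10 - q) - q = -10 - 2*q)
o(s, S) = -7 + (S + 2*I)**2
146020 - o(T(n, 8), 243) = 146020 - (-7 + (243 + 2*I)**2) = 146020 + (7 - (243 + 2*I)**2) = 146027 - (243 + 2*I)**2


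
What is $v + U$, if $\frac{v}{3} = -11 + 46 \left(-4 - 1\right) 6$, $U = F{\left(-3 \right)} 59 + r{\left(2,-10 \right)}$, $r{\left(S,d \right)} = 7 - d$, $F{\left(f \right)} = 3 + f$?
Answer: $-4156$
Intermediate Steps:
$U = 17$ ($U = \left(3 - 3\right) 59 + \left(7 - -10\right) = 0 \cdot 59 + \left(7 + 10\right) = 0 + 17 = 17$)
$v = -4173$ ($v = 3 \left(-11 + 46 \left(-4 - 1\right) 6\right) = 3 \left(-11 + 46 \left(\left(-5\right) 6\right)\right) = 3 \left(-11 + 46 \left(-30\right)\right) = 3 \left(-11 - 1380\right) = 3 \left(-1391\right) = -4173$)
$v + U = -4173 + 17 = -4156$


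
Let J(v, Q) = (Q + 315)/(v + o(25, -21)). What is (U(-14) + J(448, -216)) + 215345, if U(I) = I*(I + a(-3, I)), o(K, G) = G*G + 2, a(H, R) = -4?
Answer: 1940374/9 ≈ 2.1560e+5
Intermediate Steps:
o(K, G) = 2 + G² (o(K, G) = G² + 2 = 2 + G²)
U(I) = I*(-4 + I) (U(I) = I*(I - 4) = I*(-4 + I))
J(v, Q) = (315 + Q)/(443 + v) (J(v, Q) = (Q + 315)/(v + (2 + (-21)²)) = (315 + Q)/(v + (2 + 441)) = (315 + Q)/(v + 443) = (315 + Q)/(443 + v))
(U(-14) + J(448, -216)) + 215345 = (-14*(-4 - 14) + (315 - 216)/(443 + 448)) + 215345 = (-14*(-18) + 99/891) + 215345 = (252 + (1/891)*99) + 215345 = (252 + ⅑) + 215345 = 2269/9 + 215345 = 1940374/9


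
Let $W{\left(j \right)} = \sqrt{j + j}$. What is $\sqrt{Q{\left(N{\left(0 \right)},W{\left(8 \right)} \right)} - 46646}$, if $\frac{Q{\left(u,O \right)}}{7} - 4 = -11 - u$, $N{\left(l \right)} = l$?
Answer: $i \sqrt{46695} \approx 216.09 i$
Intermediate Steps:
$W{\left(j \right)} = \sqrt{2} \sqrt{j}$ ($W{\left(j \right)} = \sqrt{2 j} = \sqrt{2} \sqrt{j}$)
$Q{\left(u,O \right)} = -49 - 7 u$ ($Q{\left(u,O \right)} = 28 + 7 \left(-11 - u\right) = 28 - \left(77 + 7 u\right) = -49 - 7 u$)
$\sqrt{Q{\left(N{\left(0 \right)},W{\left(8 \right)} \right)} - 46646} = \sqrt{\left(-49 - 0\right) - 46646} = \sqrt{\left(-49 + 0\right) - 46646} = \sqrt{-49 - 46646} = \sqrt{-46695} = i \sqrt{46695}$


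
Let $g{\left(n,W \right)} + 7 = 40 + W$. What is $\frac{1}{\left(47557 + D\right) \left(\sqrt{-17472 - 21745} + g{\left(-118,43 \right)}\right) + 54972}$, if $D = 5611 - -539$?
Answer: $\frac{4136704}{130231475975849} - \frac{53707 i \sqrt{39217}}{130231475975849} \approx 3.1764 \cdot 10^{-8} - 8.1668 \cdot 10^{-8} i$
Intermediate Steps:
$g{\left(n,W \right)} = 33 + W$ ($g{\left(n,W \right)} = -7 + \left(40 + W\right) = 33 + W$)
$D = 6150$ ($D = 5611 + 539 = 6150$)
$\frac{1}{\left(47557 + D\right) \left(\sqrt{-17472 - 21745} + g{\left(-118,43 \right)}\right) + 54972} = \frac{1}{\left(47557 + 6150\right) \left(\sqrt{-17472 - 21745} + \left(33 + 43\right)\right) + 54972} = \frac{1}{53707 \left(\sqrt{-39217} + 76\right) + 54972} = \frac{1}{53707 \left(i \sqrt{39217} + 76\right) + 54972} = \frac{1}{53707 \left(76 + i \sqrt{39217}\right) + 54972} = \frac{1}{\left(4081732 + 53707 i \sqrt{39217}\right) + 54972} = \frac{1}{4136704 + 53707 i \sqrt{39217}}$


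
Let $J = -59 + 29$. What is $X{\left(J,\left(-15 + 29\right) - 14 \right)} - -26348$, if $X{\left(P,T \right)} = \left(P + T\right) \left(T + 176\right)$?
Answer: $21068$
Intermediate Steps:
$J = -30$
$X{\left(P,T \right)} = \left(176 + T\right) \left(P + T\right)$ ($X{\left(P,T \right)} = \left(P + T\right) \left(176 + T\right) = \left(176 + T\right) \left(P + T\right)$)
$X{\left(J,\left(-15 + 29\right) - 14 \right)} - -26348 = \left(\left(\left(-15 + 29\right) - 14\right)^{2} + 176 \left(-30\right) + 176 \left(\left(-15 + 29\right) - 14\right) - 30 \left(\left(-15 + 29\right) - 14\right)\right) - -26348 = \left(\left(14 - 14\right)^{2} - 5280 + 176 \left(14 - 14\right) - 30 \left(14 - 14\right)\right) + 26348 = \left(0^{2} - 5280 + 176 \cdot 0 - 0\right) + 26348 = \left(0 - 5280 + 0 + 0\right) + 26348 = -5280 + 26348 = 21068$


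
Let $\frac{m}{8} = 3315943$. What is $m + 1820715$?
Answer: $28348259$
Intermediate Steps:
$m = 26527544$ ($m = 8 \cdot 3315943 = 26527544$)
$m + 1820715 = 26527544 + 1820715 = 28348259$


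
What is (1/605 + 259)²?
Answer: 24553636416/366025 ≈ 67082.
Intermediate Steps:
(1/605 + 259)² = (156696/605)² = 24553636416/366025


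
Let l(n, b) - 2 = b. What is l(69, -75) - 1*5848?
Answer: -5921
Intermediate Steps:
l(n, b) = 2 + b
l(69, -75) - 1*5848 = (2 - 75) - 1*5848 = -73 - 5848 = -5921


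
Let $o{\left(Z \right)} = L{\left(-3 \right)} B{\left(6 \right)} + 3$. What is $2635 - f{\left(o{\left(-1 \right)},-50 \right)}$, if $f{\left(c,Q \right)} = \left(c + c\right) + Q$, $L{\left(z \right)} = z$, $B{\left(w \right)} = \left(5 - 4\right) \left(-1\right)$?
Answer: $2673$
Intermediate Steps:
$B{\left(w \right)} = -1$ ($B{\left(w \right)} = 1 \left(-1\right) = -1$)
$o{\left(Z \right)} = 6$ ($o{\left(Z \right)} = \left(-3\right) \left(-1\right) + 3 = 3 + 3 = 6$)
$f{\left(c,Q \right)} = Q + 2 c$ ($f{\left(c,Q \right)} = 2 c + Q = Q + 2 c$)
$2635 - f{\left(o{\left(-1 \right)},-50 \right)} = 2635 - \left(-50 + 2 \cdot 6\right) = 2635 - \left(-50 + 12\right) = 2635 - -38 = 2635 + 38 = 2673$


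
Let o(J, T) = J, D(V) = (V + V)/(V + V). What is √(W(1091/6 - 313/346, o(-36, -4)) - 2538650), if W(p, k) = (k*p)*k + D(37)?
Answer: I*√68961366049/173 ≈ 1517.9*I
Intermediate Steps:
D(V) = 1 (D(V) = (2*V)/((2*V)) = (2*V)*(1/(2*V)) = 1)
W(p, k) = 1 + p*k² (W(p, k) = (k*p)*k + 1 = p*k² + 1 = 1 + p*k²)
√(W(1091/6 - 313/346, o(-36, -4)) - 2538650) = √((1 + (1091/6 - 313/346)*(-36)²) - 2538650) = √((1 + (1091*(⅙) - 313*1/346)*1296) - 2538650) = √((1 + (1091/6 - 313/346)*1296) - 2538650) = √((1 + (93902/519)*1296) - 2538650) = √((1 + 40565664/173) - 2538650) = √(40565837/173 - 2538650) = √(-398620613/173) = I*√68961366049/173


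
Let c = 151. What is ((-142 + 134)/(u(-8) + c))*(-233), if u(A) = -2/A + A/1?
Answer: 7456/573 ≈ 13.012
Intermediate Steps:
u(A) = A - 2/A (u(A) = -2/A + A*1 = -2/A + A = A - 2/A)
((-142 + 134)/(u(-8) + c))*(-233) = ((-142 + 134)/((-8 - 2/(-8)) + 151))*(-233) = -8/((-8 - 2*(-1/8)) + 151)*(-233) = -8/((-8 + 1/4) + 151)*(-233) = -8/(-31/4 + 151)*(-233) = -8/573/4*(-233) = -8*4/573*(-233) = -32/573*(-233) = 7456/573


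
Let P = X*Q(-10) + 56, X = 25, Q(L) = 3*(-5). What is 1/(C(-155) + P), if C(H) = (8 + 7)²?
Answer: -1/94 ≈ -0.010638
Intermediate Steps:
C(H) = 225 (C(H) = 15² = 225)
Q(L) = -15
P = -319 (P = 25*(-15) + 56 = -375 + 56 = -319)
1/(C(-155) + P) = 1/(225 - 319) = 1/(-94) = -1/94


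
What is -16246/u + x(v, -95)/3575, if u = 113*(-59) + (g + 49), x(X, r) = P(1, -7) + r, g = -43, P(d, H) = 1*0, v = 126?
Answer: 11489331/4762615 ≈ 2.4124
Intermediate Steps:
P(d, H) = 0
x(X, r) = r (x(X, r) = 0 + r = r)
u = -6661 (u = 113*(-59) + (-43 + 49) = -6667 + 6 = -6661)
-16246/u + x(v, -95)/3575 = -16246/(-6661) - 95/3575 = -16246*(-1/6661) - 95*1/3575 = 16246/6661 - 19/715 = 11489331/4762615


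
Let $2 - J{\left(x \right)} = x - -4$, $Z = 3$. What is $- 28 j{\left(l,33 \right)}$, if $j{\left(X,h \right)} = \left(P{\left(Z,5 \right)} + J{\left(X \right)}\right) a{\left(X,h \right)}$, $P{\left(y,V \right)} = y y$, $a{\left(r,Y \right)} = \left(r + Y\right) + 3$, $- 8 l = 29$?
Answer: $- \frac{154105}{16} \approx -9631.6$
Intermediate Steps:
$l = - \frac{29}{8}$ ($l = \left(- \frac{1}{8}\right) 29 = - \frac{29}{8} \approx -3.625$)
$a{\left(r,Y \right)} = 3 + Y + r$ ($a{\left(r,Y \right)} = \left(Y + r\right) + 3 = 3 + Y + r$)
$J{\left(x \right)} = -2 - x$ ($J{\left(x \right)} = 2 - \left(x - -4\right) = 2 - \left(x + 4\right) = 2 - \left(4 + x\right) = -2 - x$)
$P{\left(y,V \right)} = y^{2}$
$j{\left(X,h \right)} = \left(7 - X\right) \left(3 + X + h\right)$ ($j{\left(X,h \right)} = \left(3^{2} - \left(2 + X\right)\right) \left(3 + h + X\right) = \left(9 - \left(2 + X\right)\right) \left(3 + X + h\right) = \left(7 - X\right) \left(3 + X + h\right)$)
$- 28 j{\left(l,33 \right)} = - 28 \left(- \left(-7 - \frac{29}{8}\right) \left(3 - \frac{29}{8} + 33\right)\right) = - 28 \left(\left(-1\right) \left(- \frac{85}{8}\right) \frac{259}{8}\right) = \left(-28\right) \frac{22015}{64} = - \frac{154105}{16}$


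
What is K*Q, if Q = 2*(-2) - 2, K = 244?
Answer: -1464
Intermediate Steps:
Q = -6 (Q = -4 - 2 = -6)
K*Q = 244*(-6) = -1464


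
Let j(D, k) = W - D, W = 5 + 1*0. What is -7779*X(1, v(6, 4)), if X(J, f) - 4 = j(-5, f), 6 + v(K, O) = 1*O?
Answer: -108906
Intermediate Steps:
W = 5 (W = 5 + 0 = 5)
j(D, k) = 5 - D
v(K, O) = -6 + O (v(K, O) = -6 + 1*O = -6 + O)
X(J, f) = 14 (X(J, f) = 4 + (5 - 1*(-5)) = 4 + (5 + 5) = 4 + 10 = 14)
-7779*X(1, v(6, 4)) = -7779*14 = -108906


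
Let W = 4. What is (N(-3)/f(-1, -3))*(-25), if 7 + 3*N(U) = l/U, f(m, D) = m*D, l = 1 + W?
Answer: 650/27 ≈ 24.074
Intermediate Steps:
l = 5 (l = 1 + 4 = 5)
f(m, D) = D*m
N(U) = -7/3 + 5/(3*U) (N(U) = -7/3 + (5/U)/3 = -7/3 + 5/(3*U))
(N(-3)/f(-1, -3))*(-25) = (((⅓)*(5 - 7*(-3))/(-3))/((-3*(-1))))*(-25) = (((⅓)*(-⅓)*(5 + 21))/3)*(-25) = (((⅓)*(-⅓)*26)*(⅓))*(-25) = -26/9*⅓*(-25) = -26/27*(-25) = 650/27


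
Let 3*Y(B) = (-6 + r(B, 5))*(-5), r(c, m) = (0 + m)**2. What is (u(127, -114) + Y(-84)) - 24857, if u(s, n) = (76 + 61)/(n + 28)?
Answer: -6421687/258 ≈ -24890.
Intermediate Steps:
r(c, m) = m**2
Y(B) = -95/3 (Y(B) = ((-6 + 5**2)*(-5))/3 = ((-6 + 25)*(-5))/3 = (19*(-5))/3 = (1/3)*(-95) = -95/3)
u(s, n) = 137/(28 + n)
(u(127, -114) + Y(-84)) - 24857 = (137/(28 - 114) - 95/3) - 24857 = (137/(-86) - 95/3) - 24857 = (137*(-1/86) - 95/3) - 24857 = (-137/86 - 95/3) - 24857 = -8581/258 - 24857 = -6421687/258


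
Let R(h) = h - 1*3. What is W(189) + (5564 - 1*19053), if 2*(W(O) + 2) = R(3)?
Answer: -13491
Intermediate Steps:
R(h) = -3 + h (R(h) = h - 3 = -3 + h)
W(O) = -2 (W(O) = -2 + (-3 + 3)/2 = -2 + (1/2)*0 = -2 + 0 = -2)
W(189) + (5564 - 1*19053) = -2 + (5564 - 1*19053) = -2 + (5564 - 19053) = -2 - 13489 = -13491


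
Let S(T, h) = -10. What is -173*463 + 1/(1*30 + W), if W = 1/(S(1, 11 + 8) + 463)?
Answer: -1088625056/13591 ≈ -80099.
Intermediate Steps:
W = 1/453 (W = 1/(-10 + 463) = 1/453 ≈ 0.0022075)
-173*463 + 1/(1*30 + W) = -173*463 + 1/(1*30 + 1/453) = -80099 + 1/(30 + 1/453) = -80099 + 1/(13591/453) = -80099 + 453/13591 = -1088625056/13591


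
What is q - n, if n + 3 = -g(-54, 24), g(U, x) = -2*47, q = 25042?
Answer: 24951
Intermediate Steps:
g(U, x) = -94
n = 91 (n = -3 - 1*(-94) = -3 + 94 = 91)
q - n = 25042 - 1*91 = 25042 - 91 = 24951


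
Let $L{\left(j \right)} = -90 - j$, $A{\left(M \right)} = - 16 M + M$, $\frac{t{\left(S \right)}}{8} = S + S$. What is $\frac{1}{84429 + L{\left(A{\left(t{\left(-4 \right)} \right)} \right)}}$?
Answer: $\frac{1}{83379} \approx 1.1993 \cdot 10^{-5}$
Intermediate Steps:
$t{\left(S \right)} = 16 S$ ($t{\left(S \right)} = 8 \left(S + S\right) = 8 \cdot 2 S = 16 S$)
$A{\left(M \right)} = - 15 M$
$\frac{1}{84429 + L{\left(A{\left(t{\left(-4 \right)} \right)} \right)}} = \frac{1}{84429 - \left(90 - 15 \cdot 16 \left(-4\right)\right)} = \frac{1}{84429 - \left(90 - -960\right)} = \frac{1}{84429 - 1050} = \frac{1}{83379}$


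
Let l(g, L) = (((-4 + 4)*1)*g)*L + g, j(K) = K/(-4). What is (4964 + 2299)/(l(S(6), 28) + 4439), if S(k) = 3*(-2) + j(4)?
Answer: 7263/4432 ≈ 1.6388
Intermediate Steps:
j(K) = -K/4 (j(K) = K*(-¼) = -K/4)
S(k) = -7 (S(k) = 3*(-2) - ¼*4 = -6 - 1 = -7)
l(g, L) = g (l(g, L) = ((0*1)*g)*L + g = (0*g)*L + g = 0*L + g = 0 + g = g)
(4964 + 2299)/(l(S(6), 28) + 4439) = (4964 + 2299)/(-7 + 4439) = 7263/4432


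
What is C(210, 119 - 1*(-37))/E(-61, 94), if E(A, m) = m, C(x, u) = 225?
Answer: 225/94 ≈ 2.3936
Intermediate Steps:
C(210, 119 - 1*(-37))/E(-61, 94) = 225/94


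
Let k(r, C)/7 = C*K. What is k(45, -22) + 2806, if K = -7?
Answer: 3884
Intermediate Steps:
k(r, C) = -49*C (k(r, C) = 7*(C*(-7)) = 7*(-7*C) = -49*C)
k(45, -22) + 2806 = -49*(-22) + 2806 = 1078 + 2806 = 3884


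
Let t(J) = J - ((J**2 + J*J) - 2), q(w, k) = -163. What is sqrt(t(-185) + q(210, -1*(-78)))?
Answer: 42*I*sqrt(39) ≈ 262.29*I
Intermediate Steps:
t(J) = 2 + J - 2*J**2 (t(J) = J - ((J**2 + J**2) - 2) = J - (2*J**2 - 2) = J - (-2 + 2*J**2) = J + (2 - 2*J**2) = 2 + J - 2*J**2)
sqrt(t(-185) + q(210, -1*(-78))) = sqrt((2 - 185 - 2*(-185)**2) - 163) = sqrt((2 - 185 - 2*34225) - 163) = sqrt((2 - 185 - 68450) - 163) = sqrt(-68633 - 163) = sqrt(-68796) = 42*I*sqrt(39)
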